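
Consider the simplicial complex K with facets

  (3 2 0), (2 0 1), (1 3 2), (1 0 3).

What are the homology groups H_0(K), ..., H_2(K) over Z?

K has 4 vertices, 6 edges, 4 triangles.
rank ∂_0 = 0, rank ∂_1 = 3 ⇒ b_0 = 4 − 0 − 3 = 1; all invariant factors of ∂_1 are 1 so no torsion. So H_0 = Z.
rank ∂_1 = 3, rank ∂_2 = 3 ⇒ b_1 = 6 − 3 − 3 = 0; all invariant factors of ∂_2 are 1 so no torsion. So H_1 = 0.
rank ∂_2 = 3, rank ∂_3 = 0 ⇒ b_2 = 4 − 3 − 0 = 1. So H_2 = Z.

H_0 ≅ Z,  H_1 = 0,  H_2 ≅ Z.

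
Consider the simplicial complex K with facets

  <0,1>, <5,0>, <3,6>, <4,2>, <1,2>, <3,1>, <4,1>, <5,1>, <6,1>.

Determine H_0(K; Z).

We work with the vertex ordering 0 < 1 < 2 < 3 < 4 < 5 < 6. The simplices of K, each written with vertices in increasing order, are:

  0-simplices (7): [0], [1], [2], [3], [4], [5], [6]
  1-simplices (9): [0,1], [0,5], [1,2], [1,3], [1,4], [1,5], [1,6], [2,4], [3,6]

Hence C_0 ≅ Z^7, C_1 ≅ Z^9.

∂_1: C_1 → C_0 is given by ∂[p,q] = [q] − [p].
As a 7×9 matrix over Z this has rank 6, with invariant factors (1,1,1,1,1,1).

From H_k ≅ ker(∂_k) / im(∂_{k+1}) we obtain:

  H_0: rank C_0 − rank ∂_1 = 7 − 6 = 1, and the invariant factors of ∂_1 are all 1, so H_0 = Z.

H_0 = Z.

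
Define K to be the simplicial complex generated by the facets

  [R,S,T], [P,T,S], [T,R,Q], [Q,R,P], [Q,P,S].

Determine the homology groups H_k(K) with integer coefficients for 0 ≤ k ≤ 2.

We work with the vertex ordering P < Q < R < S < T. The simplices of K, each written with vertices in increasing order, are:

  0-simplices (5): P, Q, R, S, T
  1-simplices (10): PQ, PR, PS, PT, QR, QS, QT, RS, RT, ST
  2-simplices (5): PQR, PQS, PST, QRT, RST

Hence C_0 ≅ Z^5, C_1 ≅ Z^10, C_2 ≅ Z^5.

∂_1: C_1 → C_0 is given by ∂[p,q] = [q] − [p]. For instance
  ∂RT = T − R.
This gives a 5×10 integer matrix of rank 4; reducing to Smith normal form yields diagonal entries (1,1,1,1).

∂_2: C_2 → C_1 acts by ∂[p,q,r] = [q,r] − [p,r] + [p,q]. For instance
  ∂PQR = QR − PR + PQ,
  ∂PST = ST − PT + PS.
This gives a 10×5 integer matrix of rank 5; reducing to Smith normal form yields diagonal entries (1,1,1,1,1).

Reading off H_k = ker ∂_k / im ∂_{k+1}:

  H_0: rank C_0 − rank ∂_1 = 5 − 4 = 1, and the invariant factors of ∂_1 are all 1, so H_0 = Z.
  H_1: rank ker ∂_1 − rank ∂_2 = (10 − 4) − 5 = 1, and the invariant factors of ∂_2 are all 1, so H_1 = Z.
  H_2: rank ker ∂_2 − rank ∂_3 = (5 − 5) − 0 = 0, and there is no ∂_3, so H_2 = 0.

H_0 ≅ Z,  H_1 ≅ Z,  H_2 = 0.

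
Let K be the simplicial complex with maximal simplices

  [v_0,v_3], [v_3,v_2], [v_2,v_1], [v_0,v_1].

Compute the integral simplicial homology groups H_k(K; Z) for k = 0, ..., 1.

K has 4 vertices, 4 edges.
rank ∂_0 = 0, rank ∂_1 = 3 ⇒ b_0 = 4 − 0 − 3 = 1; all invariant factors of ∂_1 are 1 so no torsion. So H_0 ≅ Z.
rank ∂_1 = 3, rank ∂_2 = 0 ⇒ b_1 = 4 − 3 − 0 = 1. So H_1 ≅ Z.

H_0 = Z,  H_1 = Z.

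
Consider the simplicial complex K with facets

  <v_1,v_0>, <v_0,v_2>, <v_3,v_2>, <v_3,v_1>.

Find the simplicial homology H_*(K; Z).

Order the vertices as v_0 < v_1 < v_2 < v_3. Listing each simplex with vertices in this order, K has dimension 1 with simplices:

  0-simplices (4): [v_0], [v_1], [v_2], [v_3]
  1-simplices (4): [v_0,v_1], [v_0,v_2], [v_1,v_3], [v_2,v_3]

giving chain groups C_0 ≅ Z^4, C_1 ≅ Z^4.

The boundary map ∂_1: C_1 → C_0 maps an edge to its endpoints' difference, ∂[p,q] = q − p. For instance
  ∂[v_2,v_3] = [v_3] − [v_2].
This gives a 4×4 integer matrix of rank 3; reducing to Smith normal form yields diagonal entries (1,1,1).

Computing H_k = (kernel of ∂_k) / (image of ∂_{k+1}):

  H_0: rank C_0 − rank ∂_1 = 4 − 3 = 1, and the invariant factors of ∂_1 are all 1, so H_0 = Z.
  H_1: rank ker ∂_1 − rank ∂_2 = (4 − 3) − 0 = 1, and there is no ∂_2, so H_1 = Z.

(K is a triangulation of the circle S^1.)

H_0 ≅ Z,  H_1 ≅ Z.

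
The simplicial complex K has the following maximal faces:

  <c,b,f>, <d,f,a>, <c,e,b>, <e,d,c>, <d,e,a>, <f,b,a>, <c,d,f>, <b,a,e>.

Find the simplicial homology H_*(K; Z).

H_0 = Z,  H_1 = 0,  H_2 = Z.

Take the total order a < b < c < d < e < f on the vertex set. Then K (dimension 2) consists of the simplices:

  0-simplices (6): a, b, c, d, e, f
  1-simplices (12): ab, ad, ae, af, bc, be, bf, cd, ce, cf, de, df
  2-simplices (8): abe, abf, ade, adf, bce, bcf, cde, cdf

giving chain groups C_0 ≅ Z^6, C_1 ≅ Z^12, C_2 ≅ Z^8.

∂_1: C_1 → C_0 sends each edge [p,q] (with p < q) to q − p. For instance
  ∂ab = b − a.
The 6×12 boundary matrix has rank 5 and Smith normal form diag(1,1,1,1,1).

∂_2: C_2 → C_1 maps a triangle to the signed sum of its edges. For instance
  ∂abe = be − ae + ab,
  ∂cdf = df − cf + cd.
The 12×8 boundary matrix has rank 7 and Smith normal form diag(1,1,1,1,1,1,1).

From H_k ≅ ker(∂_k) / im(∂_{k+1}) we obtain:

  H_0: rank C_0 − rank ∂_1 = 6 − 5 = 1, and the invariant factors of ∂_1 are all 1, so H_0 = Z.
  H_1: rank ker ∂_1 − rank ∂_2 = (12 − 5) − 7 = 0, and the invariant factors of ∂_2 are all 1, so H_1 = 0.
  H_2: rank ker ∂_2 − rank ∂_3 = (8 − 7) − 0 = 1, and there is no ∂_3, so H_2 = Z.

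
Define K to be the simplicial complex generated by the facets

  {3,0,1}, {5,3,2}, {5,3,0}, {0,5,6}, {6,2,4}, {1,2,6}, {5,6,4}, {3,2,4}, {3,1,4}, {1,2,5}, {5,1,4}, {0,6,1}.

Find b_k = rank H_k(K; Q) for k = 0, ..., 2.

b_0 = 1, b_1 = 0, b_2 = 0.

Fix the vertex order 0 < 1 < 2 < 3 < 4 < 5 < 6 and write every simplex with vertices in increasing order. Then dim K = 2 and the simplices of K are:

  0-simplices (7): [0], [1], [2], [3], [4], [5], [6]
  1-simplices (18): [0,1], [0,3], [0,5], [0,6], [1,2], [1,3], [1,4], [1,5], [1,6], [2,3], [2,4], [2,5], [2,6], [3,4], [3,5], [4,5], [4,6], [5,6]
  2-simplices (12): [0,1,3], [0,1,6], [0,3,5], [0,5,6], [1,2,5], [1,2,6], [1,3,4], [1,4,5], [2,3,4], [2,3,5], [2,4,6], [4,5,6]

giving chain groups C_0 ≅ Z^7, C_1 ≅ Z^18, C_2 ≅ Z^12.

Boundary ∂_1: C_1 → C_0 is given by ∂[p,q] = [q] − [p]. For instance
  ∂[1,3] = [3] − [1].
The resulting 7×18 matrix has rank 6, and its Smith normal form has invariant factors (1,1,1,1,1,1).

Boundary ∂_2: C_2 → C_1 acts by ∂[p,q,r] = [q,r] − [p,r] + [p,q]. For instance
  ∂[0,5,6] = [5,6] − [0,6] + [0,5],
  ∂[1,2,6] = [2,6] − [1,6] + [1,2].
The 18×12 boundary matrix has rank 12 and Smith normal form diag(1,1,1,1,1,1,1,1,1,1,1,2).

From H_k ≅ ker(∂_k) / im(∂_{k+1}) we obtain:

  H_0: rank C_0 − rank ∂_1 = 7 − 6 = 1, and the invariant factors of ∂_1 are all 1, so H_0 ≅ Z.
  H_1: rank ker ∂_1 − rank ∂_2 = (18 − 6) − 12 = 0, and ∂_2 has invariant factor 2 > 1, so H_1 ≅ Z/2Z.
  H_2: rank ker ∂_2 − rank ∂_3 = (12 − 12) − 0 = 0, and there is no ∂_3, so H_2 ≅ 0.

As a check, the Euler characteristic is 7 − 18 + 12 = 1, which agrees with 1 − 0 + 0 = 1.

Hence the Betti numbers are b_0 = 1, b_1 = 0, b_2 = 0.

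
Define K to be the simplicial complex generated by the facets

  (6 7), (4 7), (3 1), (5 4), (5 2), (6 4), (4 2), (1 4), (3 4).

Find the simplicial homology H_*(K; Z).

Fix the vertex order 1 < 2 < 3 < 4 < 5 < 6 < 7 and write every simplex with vertices in increasing order. Then dim K = 1 and the simplices of K are:

  0-simplices (7): [1], [2], [3], [4], [5], [6], [7]
  1-simplices (9): [1,3], [1,4], [2,4], [2,5], [3,4], [4,5], [4,6], [4,7], [6,7]

Hence C_0 ≅ Z^7, C_1 ≅ Z^9.

The boundary map ∂_1: C_1 → C_0 is given by ∂[p,q] = [q] − [p].
The 7×9 boundary matrix has rank 6 and Smith normal form diag(1,1,1,1,1,1).

From H_k ≅ ker(∂_k) / im(∂_{k+1}) we obtain:

  H_0: rank C_0 − rank ∂_1 = 7 − 6 = 1, and the invariant factors of ∂_1 are all 1, so H_0 ≅ Z.
  H_1: rank ker ∂_1 − rank ∂_2 = (9 − 6) − 0 = 3, and there is no ∂_2, so H_1 ≅ Z^3.

H_0 ≅ Z,  H_1 ≅ Z^3.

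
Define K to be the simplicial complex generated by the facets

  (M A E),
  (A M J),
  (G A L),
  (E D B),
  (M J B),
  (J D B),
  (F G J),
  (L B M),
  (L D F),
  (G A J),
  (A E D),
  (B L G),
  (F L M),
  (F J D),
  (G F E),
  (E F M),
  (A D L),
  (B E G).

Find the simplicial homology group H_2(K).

H_2 ≅ Z.

Order the vertices as A < B < D < E < F < G < J < L < M. Listing each simplex with vertices in this order, K has dimension 2 with simplices:

  0-simplices (9): A, B, D, E, F, G, J, L, M
  1-simplices (27): AD, AE, AG, AJ, AL, AM, BD, BE, BG, BJ, BL, BM, DE, DF, DJ, DL, EF, EG, EM, FG, FJ, FL, FM, GJ, GL, JM, LM
  2-simplices (18): ADE, ADL, AEM, AGJ, AGL, AJM, BDE, BDJ, BEG, BGL, BJM, BLM, DFJ, DFL, EFG, EFM, FGJ, FLM

so the chain groups are C_0 ≅ Z^9, C_1 ≅ Z^27, C_2 ≅ Z^18.

∂_1: C_1 → C_0 is given by ∂[p,q] = [q] − [p]. For instance
  ∂LM = M − L.
This gives a 9×27 integer matrix of rank 8; reducing to Smith normal form yields diagonal entries (1,1,1,1,1,1,1,1).

∂_2: C_2 → C_1 maps a triangle to the signed sum of its edges. For instance
  ∂AGJ = GJ − AJ + AG,
  ∂AJM = JM − AM + AJ.
The resulting 27×18 matrix has rank 17, and its Smith normal form has invariant factors (1,1,1,1,1,1,1,1,1,1,1,1,1,1,1,1,1).

Now H_k = ker ∂_k / im ∂_{k+1}, so:

  H_2: rank ker ∂_2 − rank ∂_3 = (18 − 17) − 0 = 1, and there is no ∂_3, so H_2 = Z.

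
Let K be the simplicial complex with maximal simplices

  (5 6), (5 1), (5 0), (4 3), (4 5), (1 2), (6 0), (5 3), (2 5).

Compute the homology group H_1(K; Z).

H_1 = Z^3.

Fix the vertex order 0 < 1 < 2 < 3 < 4 < 5 < 6 and write every simplex with vertices in increasing order. Then dim K = 1 and the simplices of K are:

  0-simplices (7): [0], [1], [2], [3], [4], [5], [6]
  1-simplices (9): [0,5], [0,6], [1,2], [1,5], [2,5], [3,4], [3,5], [4,5], [5,6]

so the chain groups are C_0 ≅ Z^7, C_1 ≅ Z^9.

The boundary map ∂_1: C_1 → C_0 maps an edge to its endpoints' difference, ∂[p,q] = q − p. For instance
  ∂[2,5] = [5] − [2].
The 7×9 boundary matrix has rank 6 and Smith normal form diag(1,1,1,1,1,1).

Computing H_k = (kernel of ∂_k) / (image of ∂_{k+1}):

  H_1: rank ker ∂_1 − rank ∂_2 = (9 − 6) − 0 = 3, and there is no ∂_2, so H_1 = Z^3.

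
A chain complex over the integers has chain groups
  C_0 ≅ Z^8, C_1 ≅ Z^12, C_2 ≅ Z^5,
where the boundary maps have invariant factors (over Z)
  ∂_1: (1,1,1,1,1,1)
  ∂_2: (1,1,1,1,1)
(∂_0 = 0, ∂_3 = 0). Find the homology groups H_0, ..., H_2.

H_0 ≅ Z^2,  H_1 ≅ Z,  H_2 = 0.

H_0: b_0 = 8 − 0 − 6 = 2; torsion from ∂_1 factors > 1: none. So H_0 ≅ Z^2.
H_1: b_1 = 12 − 6 − 5 = 1; torsion from ∂_2 factors > 1: none. So H_1 ≅ Z.
H_2: b_2 = 5 − 5 − 0 = 0; torsion from ∂_3 factors > 1: none. So H_2 ≅ 0.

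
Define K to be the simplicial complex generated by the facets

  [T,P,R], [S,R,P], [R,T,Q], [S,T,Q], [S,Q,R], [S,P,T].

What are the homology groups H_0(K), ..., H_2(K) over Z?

Order the vertices as P < Q < R < S < T. Listing each simplex with vertices in this order, K has dimension 2 with simplices:

  0-simplices (5): P, Q, R, S, T
  1-simplices (9): PR, PS, PT, QR, QS, QT, RS, RT, ST
  2-simplices (6): PRS, PRT, PST, QRS, QRT, QST

so the chain groups are C_0 ≅ Z^5, C_1 ≅ Z^9, C_2 ≅ Z^6.

Boundary ∂_1: C_1 → C_0 is given by ∂[p,q] = [q] − [p].
This gives a 5×9 integer matrix of rank 4; reducing to Smith normal form yields diagonal entries (1,1,1,1).

Boundary ∂_2: C_2 → C_1 acts by ∂[p,q,r] = [q,r] − [p,r] + [p,q]. For instance
  ∂QRS = RS − QS + QR,
  ∂QST = ST − QT + QS.
As a 9×6 matrix over Z this has rank 5, with invariant factors (1,1,1,1,1).

Computing H_k = (kernel of ∂_k) / (image of ∂_{k+1}):

  H_0: rank C_0 − rank ∂_1 = 5 − 4 = 1, and the invariant factors of ∂_1 are all 1, so H_0 ≅ Z.
  H_1: rank ker ∂_1 − rank ∂_2 = (9 − 4) − 5 = 0, and the invariant factors of ∂_2 are all 1, so H_1 ≅ 0.
  H_2: rank ker ∂_2 − rank ∂_3 = (6 − 5) − 0 = 1, and there is no ∂_3, so H_2 ≅ Z.

H_0 = Z,  H_1 = 0,  H_2 = Z.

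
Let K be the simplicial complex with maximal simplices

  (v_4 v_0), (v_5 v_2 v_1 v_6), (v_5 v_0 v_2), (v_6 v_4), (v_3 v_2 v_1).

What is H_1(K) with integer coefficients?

Order the vertices as v_0 < v_1 < v_2 < v_3 < v_4 < v_5 < v_6. Listing each simplex with vertices in this order, K has dimension 3 with simplices:

  0-simplices (7): [v_0], [v_1], [v_2], [v_3], [v_4], [v_5], [v_6]
  1-simplices (12): [v_0,v_2], [v_0,v_4], [v_0,v_5], [v_1,v_2], [v_1,v_3], [v_1,v_5], [v_1,v_6], [v_2,v_3], [v_2,v_5], [v_2,v_6], [v_4,v_6], [v_5,v_6]
  2-simplices (6): [v_0,v_2,v_5], [v_1,v_2,v_3], [v_1,v_2,v_5], [v_1,v_2,v_6], [v_1,v_5,v_6], [v_2,v_5,v_6]
  3-simplices (1): [v_1,v_2,v_5,v_6]

giving chain groups C_0 ≅ Z^7, C_1 ≅ Z^12, C_2 ≅ Z^6, C_3 ≅ Z^1.

Boundary ∂_1: C_1 → C_0 is given by ∂[p,q] = [q] − [p].
The resulting 7×12 matrix has rank 6, and its Smith normal form has invariant factors (1,1,1,1,1,1).

∂_2: C_2 → C_1 maps a triangle to the signed sum of its edges. For instance
  ∂[v_1,v_2,v_3] = [v_2,v_3] − [v_1,v_3] + [v_1,v_2],
  ∂[v_2,v_5,v_6] = [v_5,v_6] − [v_2,v_6] + [v_2,v_5].
The resulting 12×6 matrix has rank 5, and its Smith normal form has invariant factors (1,1,1,1,1).

∂_3: C_3 → C_2 sends each 3-simplex σ to the alternating sum Σ_i (−1)^i (σ with its i-th vertex removed). For instance
  ∂[v_1,v_2,v_5,v_6] = [v_2,v_5,v_6] − [v_1,v_5,v_6] + [v_1,v_2,v_6] − [v_1,v_2,v_5].
As a 6×1 matrix over Z this has rank 1, with invariant factors (1).

Now H_k = ker ∂_k / im ∂_{k+1}, so:

  H_1: rank ker ∂_1 − rank ∂_2 = (12 − 6) − 5 = 1, and the invariant factors of ∂_2 are all 1, so H_1 ≅ Z.

H_1 ≅ Z.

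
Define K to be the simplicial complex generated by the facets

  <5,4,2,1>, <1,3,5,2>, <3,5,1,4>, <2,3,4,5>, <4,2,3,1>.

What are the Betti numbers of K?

b_0 = 1, b_1 = 0, b_2 = 0, b_3 = 1.

Take the total order 1 < 2 < 3 < 4 < 5 on the vertex set. Then K (dimension 3) consists of the simplices:

  0-simplices (5): [1], [2], [3], [4], [5]
  1-simplices (10): [1,2], [1,3], [1,4], [1,5], [2,3], [2,4], [2,5], [3,4], [3,5], [4,5]
  2-simplices (10): [1,2,3], [1,2,4], [1,2,5], [1,3,4], [1,3,5], [1,4,5], [2,3,4], [2,3,5], [2,4,5], [3,4,5]
  3-simplices (5): [1,2,3,4], [1,2,3,5], [1,2,4,5], [1,3,4,5], [2,3,4,5]

giving chain groups C_0 ≅ Z^5, C_1 ≅ Z^10, C_2 ≅ Z^10, C_3 ≅ Z^5.

The boundary map ∂_1: C_1 → C_0 is given by ∂[p,q] = [q] − [p].
The resulting 5×10 matrix has rank 4, and its Smith normal form has invariant factors (1,1,1,1).

The boundary map ∂_2: C_2 → C_1 acts by ∂[p,q,r] = [q,r] − [p,r] + [p,q]. For instance
  ∂[1,3,4] = [3,4] − [1,4] + [1,3],
  ∂[1,2,4] = [2,4] − [1,4] + [1,2].
This gives a 10×10 integer matrix of rank 6; reducing to Smith normal form yields diagonal entries (1,1,1,1,1,1).

The boundary map ∂_3: C_3 → C_2 sends each 3-simplex σ to the alternating sum Σ_i (−1)^i (σ with its i-th vertex removed). For instance
  ∂[1,2,3,5] = [2,3,5] − [1,3,5] + [1,2,5] − [1,2,3],
  ∂[1,2,3,4] = [2,3,4] − [1,3,4] + [1,2,4] − [1,2,3].
As a 10×5 matrix over Z this has rank 4, with invariant factors (1,1,1,1).

From H_k ≅ ker(∂_k) / im(∂_{k+1}) we obtain:

  H_0: rank C_0 − rank ∂_1 = 5 − 4 = 1, and the invariant factors of ∂_1 are all 1, so H_0 ≅ Z.
  H_1: rank ker ∂_1 − rank ∂_2 = (10 − 4) − 6 = 0, and the invariant factors of ∂_2 are all 1, so H_1 ≅ 0.
  H_2: rank ker ∂_2 − rank ∂_3 = (10 − 6) − 4 = 0, and the invariant factors of ∂_3 are all 1, so H_2 ≅ 0.
  H_3: rank ker ∂_3 − rank ∂_4 = (5 − 4) − 0 = 1, and there is no ∂_4, so H_3 ≅ Z.

Hence the Betti numbers are b_0 = 1, b_1 = 0, b_2 = 0, b_3 = 1.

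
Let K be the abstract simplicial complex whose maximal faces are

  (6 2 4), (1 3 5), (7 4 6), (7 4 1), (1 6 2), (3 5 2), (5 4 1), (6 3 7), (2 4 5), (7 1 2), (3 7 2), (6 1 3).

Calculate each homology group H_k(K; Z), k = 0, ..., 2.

Fix the vertex order 1 < 2 < 3 < 4 < 5 < 6 < 7 and write every simplex with vertices in increasing order. Then dim K = 2 and the simplices of K are:

  0-simplices (7): [1], [2], [3], [4], [5], [6], [7]
  1-simplices (18): [1,2], [1,3], [1,4], [1,5], [1,6], [1,7], [2,3], [2,4], [2,5], [2,6], [2,7], [3,5], [3,6], [3,7], [4,5], [4,6], [4,7], [6,7]
  2-simplices (12): [1,2,6], [1,2,7], [1,3,5], [1,3,6], [1,4,5], [1,4,7], [2,3,5], [2,3,7], [2,4,5], [2,4,6], [3,6,7], [4,6,7]

so the chain groups are C_0 ≅ Z^7, C_1 ≅ Z^18, C_2 ≅ Z^12.

The boundary map ∂_1: C_1 → C_0 sends each edge [p,q] (with p < q) to q − p. For instance
  ∂[4,6] = [6] − [4].
This gives a 7×18 integer matrix of rank 6; reducing to Smith normal form yields diagonal entries (1,1,1,1,1,1).

The boundary map ∂_2: C_2 → C_1 acts by ∂[p,q,r] = [q,r] − [p,r] + [p,q]. For instance
  ∂[1,3,6] = [3,6] − [1,6] + [1,3],
  ∂[1,4,7] = [4,7] − [1,7] + [1,4].
This gives a 18×12 integer matrix of rank 12; reducing to Smith normal form yields diagonal entries (1,1,1,1,1,1,1,1,1,1,1,2).

Computing H_k = (kernel of ∂_k) / (image of ∂_{k+1}):

  H_0: rank C_0 − rank ∂_1 = 7 − 6 = 1, and the invariant factors of ∂_1 are all 1, so H_0 ≅ Z.
  H_1: rank ker ∂_1 − rank ∂_2 = (18 − 6) − 12 = 0, and ∂_2 has invariant factor 2 > 1, so H_1 ≅ Z/2Z.
  H_2: rank ker ∂_2 − rank ∂_3 = (12 − 12) − 0 = 0, and there is no ∂_3, so H_2 ≅ 0.

H_0 = Z,  H_1 = Z/2Z,  H_2 = 0.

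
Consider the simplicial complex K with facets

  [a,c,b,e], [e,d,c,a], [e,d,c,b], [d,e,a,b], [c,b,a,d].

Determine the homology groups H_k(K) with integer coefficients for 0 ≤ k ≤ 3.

H_0 ≅ Z,  H_1 = 0,  H_2 = 0,  H_3 ≅ Z.

K has 5 vertices, 10 edges, 10 triangles, 5 3-simplices.
rank ∂_0 = 0, rank ∂_1 = 4 ⇒ b_0 = 5 − 0 − 4 = 1; all invariant factors of ∂_1 are 1 so no torsion. So H_0 ≅ Z.
rank ∂_1 = 4, rank ∂_2 = 6 ⇒ b_1 = 10 − 4 − 6 = 0; all invariant factors of ∂_2 are 1 so no torsion. So H_1 ≅ 0.
rank ∂_2 = 6, rank ∂_3 = 4 ⇒ b_2 = 10 − 6 − 4 = 0; all invariant factors of ∂_3 are 1 so no torsion. So H_2 ≅ 0.
rank ∂_3 = 4, rank ∂_4 = 0 ⇒ b_3 = 5 − 4 − 0 = 1. So H_3 ≅ Z.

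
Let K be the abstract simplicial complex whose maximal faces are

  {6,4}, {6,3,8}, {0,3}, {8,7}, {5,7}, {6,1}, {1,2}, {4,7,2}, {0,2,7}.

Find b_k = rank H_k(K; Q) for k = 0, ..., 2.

b_0 = 1, b_1 = 3, b_2 = 0.

K has 9 vertices, 14 edges, 3 triangles.
rank ∂_0 = 0, rank ∂_1 = 8 ⇒ b_0 = 9 − 0 − 8 = 1; all invariant factors of ∂_1 are 1 so no torsion. So H_0 ≅ Z.
rank ∂_1 = 8, rank ∂_2 = 3 ⇒ b_1 = 14 − 8 − 3 = 3; all invariant factors of ∂_2 are 1 so no torsion. So H_1 ≅ Z^3.
rank ∂_2 = 3, rank ∂_3 = 0 ⇒ b_2 = 3 − 3 − 0 = 0. So H_2 ≅ 0.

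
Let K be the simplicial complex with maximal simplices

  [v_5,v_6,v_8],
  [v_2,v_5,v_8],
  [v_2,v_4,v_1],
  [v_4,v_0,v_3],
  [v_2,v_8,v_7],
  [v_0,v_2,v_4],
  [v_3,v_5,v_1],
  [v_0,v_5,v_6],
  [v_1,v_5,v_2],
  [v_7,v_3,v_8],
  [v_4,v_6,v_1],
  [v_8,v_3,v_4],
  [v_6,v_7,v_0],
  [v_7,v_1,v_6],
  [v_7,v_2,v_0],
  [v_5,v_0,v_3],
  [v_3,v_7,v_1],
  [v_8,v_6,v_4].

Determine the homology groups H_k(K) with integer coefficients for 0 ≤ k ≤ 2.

H_0 ≅ Z,  H_1 ≅ Z^2,  H_2 ≅ Z.

We work with the vertex ordering v_0 < v_1 < v_2 < v_3 < v_4 < v_5 < v_6 < v_7 < v_8. The simplices of K, each written with vertices in increasing order, are:

  0-simplices (9): [v_0], [v_1], [v_2], [v_3], [v_4], [v_5], [v_6], [v_7], [v_8]
  1-simplices (27): (27 of them)
  2-simplices (18): (18 of them)

giving chain groups C_0 ≅ Z^9, C_1 ≅ Z^27, C_2 ≅ Z^18.

Boundary ∂_1: C_1 → C_0 maps an edge to its endpoints' difference, ∂[p,q] = q − p. For instance
  ∂[v_4,v_6] = [v_6] − [v_4].
As a 9×27 matrix over Z this has rank 8, with invariant factors (1,1,1,1,1,1,1,1).

The boundary map ∂_2: C_2 → C_1 sends each 2-simplex [p,q,r] to [q,r] − [p,r] + [p,q]. For instance
  ∂[v_0,v_5,v_6] = [v_5,v_6] − [v_0,v_6] + [v_0,v_5],
  ∂[v_1,v_4,v_6] = [v_4,v_6] − [v_1,v_6] + [v_1,v_4].
The resulting 27×18 matrix has rank 17, and its Smith normal form has invariant factors (1,1,1,1,1,1,1,1,1,1,1,1,1,1,1,1,1).

From H_k ≅ ker(∂_k) / im(∂_{k+1}) we obtain:

  H_0: rank C_0 − rank ∂_1 = 9 − 8 = 1, and the invariant factors of ∂_1 are all 1, so H_0 ≅ Z.
  H_1: rank ker ∂_1 − rank ∂_2 = (27 − 8) − 17 = 2, and the invariant factors of ∂_2 are all 1, so H_1 ≅ Z^2.
  H_2: rank ker ∂_2 − rank ∂_3 = (18 − 17) − 0 = 1, and there is no ∂_3, so H_2 ≅ Z.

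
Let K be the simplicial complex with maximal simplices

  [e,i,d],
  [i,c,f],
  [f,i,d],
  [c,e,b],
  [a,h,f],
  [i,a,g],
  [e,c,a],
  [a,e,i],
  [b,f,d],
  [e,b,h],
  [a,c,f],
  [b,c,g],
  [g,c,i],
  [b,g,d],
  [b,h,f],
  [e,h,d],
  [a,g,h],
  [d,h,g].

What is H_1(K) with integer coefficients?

Order the vertices as a < b < c < d < e < f < g < h < i. Listing each simplex with vertices in this order, K has dimension 2 with simplices:

  0-simplices (9): a, b, c, d, e, f, g, h, i
  1-simplices (27): ac, ae, af, ag, ah, ai, bc, bd, be, bf, bg, bh, ce, cf, cg, ci, de, df, dg, dh, di, eh, ei, fh, fi, gh, gi
  2-simplices (18): ace, acf, aei, afh, agh, agi, bce, bcg, bdf, bdg, beh, bfh, cfi, cgi, deh, dei, dfi, dgh

giving chain groups C_0 ≅ Z^9, C_1 ≅ Z^27, C_2 ≅ Z^18.

The boundary map ∂_1: C_1 → C_0 is given by ∂[p,q] = [q] − [p].
The resulting 9×27 matrix has rank 8, and its Smith normal form has invariant factors (1,1,1,1,1,1,1,1).

Boundary ∂_2: C_2 → C_1 maps a triangle to the signed sum of its edges. For instance
  ∂bce = ce − be + bc,
  ∂afh = fh − ah + af.
This gives a 27×18 integer matrix of rank 18; reducing to Smith normal form yields diagonal entries (1,1,1,1,1,1,1,1,1,1,1,1,1,1,1,1,1,2).

Reading off H_k = ker ∂_k / im ∂_{k+1}:

  H_1: rank ker ∂_1 − rank ∂_2 = (27 − 8) − 18 = 1, and ∂_2 has invariant factor 2 > 1, so H_1 ≅ Z ⊕ Z/2Z.

H_1 ≅ Z ⊕ Z/2Z.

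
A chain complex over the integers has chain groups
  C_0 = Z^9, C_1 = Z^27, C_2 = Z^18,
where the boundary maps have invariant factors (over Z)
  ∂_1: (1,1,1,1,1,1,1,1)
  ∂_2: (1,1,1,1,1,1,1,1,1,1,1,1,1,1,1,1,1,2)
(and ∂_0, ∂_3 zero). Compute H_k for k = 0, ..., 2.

H_0 ≅ Z,  H_1 ≅ Z ⊕ Z/2,  H_2 = 0.

H_0: b_0 = 9 − 0 − 8 = 1; torsion from ∂_1 factors > 1: none. So H_0 ≅ Z.
H_1: b_1 = 27 − 8 − 18 = 1; torsion from ∂_2 factors > 1: [2]. So H_1 ≅ Z ⊕ Z/2.
H_2: b_2 = 18 − 18 − 0 = 0; torsion from ∂_3 factors > 1: none. So H_2 ≅ 0.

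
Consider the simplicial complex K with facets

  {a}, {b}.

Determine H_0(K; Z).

H_0 ≅ Z^2.

Fix the vertex order a < b and write every simplex with vertices in increasing order. Then dim K = 0 and the simplices of K are:

  0-simplices (2): a, b

so the chain groups are C_0 ≅ Z^2.

Now H_k = ker ∂_k / im ∂_{k+1}, so:

  H_0: rank C_0 − rank ∂_1 = 2 − 0 = 2, and there is no ∂_1, so H_0 = Z^2.

(K is a triangulation of a set of 2 points.)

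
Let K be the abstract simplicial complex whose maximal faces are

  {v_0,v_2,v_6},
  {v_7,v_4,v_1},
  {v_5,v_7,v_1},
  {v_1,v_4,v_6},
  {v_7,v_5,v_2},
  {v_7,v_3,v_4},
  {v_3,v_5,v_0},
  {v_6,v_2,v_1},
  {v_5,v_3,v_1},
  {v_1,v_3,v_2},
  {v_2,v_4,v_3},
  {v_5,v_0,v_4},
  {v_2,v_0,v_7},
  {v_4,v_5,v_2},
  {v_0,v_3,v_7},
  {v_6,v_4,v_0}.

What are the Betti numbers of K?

Take the total order v_0 < v_1 < v_2 < v_3 < v_4 < v_5 < v_6 < v_7 on the vertex set. Then K (dimension 2) consists of the simplices:

  0-simplices (8): [v_0], [v_1], [v_2], [v_3], [v_4], [v_5], [v_6], [v_7]
  1-simplices (24): (24 of them)
  2-simplices (16): (16 of them)

giving chain groups C_0 ≅ Z^8, C_1 ≅ Z^24, C_2 ≅ Z^16.

The boundary map ∂_1: C_1 → C_0 maps an edge to its endpoints' difference, ∂[p,q] = q − p. For instance
  ∂[v_3,v_4] = [v_4] − [v_3].
The 8×24 boundary matrix has rank 7 and Smith normal form diag(1,1,1,1,1,1,1).

Boundary ∂_2: C_2 → C_1 acts by ∂[p,q,r] = [q,r] − [p,r] + [p,q]. For instance
  ∂[v_1,v_2,v_6] = [v_2,v_6] − [v_1,v_6] + [v_1,v_2],
  ∂[v_0,v_4,v_6] = [v_4,v_6] − [v_0,v_6] + [v_0,v_4].
The resulting 24×16 matrix has rank 15, and its Smith normal form has invariant factors (1,1,1,1,1,1,1,1,1,1,1,1,1,1,1).

Reading off H_k = ker ∂_k / im ∂_{k+1}:

  H_0: rank C_0 − rank ∂_1 = 8 − 7 = 1, and the invariant factors of ∂_1 are all 1, so H_0 = Z.
  H_1: rank ker ∂_1 − rank ∂_2 = (24 − 7) − 15 = 2, and the invariant factors of ∂_2 are all 1, so H_1 = Z^2.
  H_2: rank ker ∂_2 − rank ∂_3 = (16 − 15) − 0 = 1, and there is no ∂_3, so H_2 = Z.

As a check, the Euler characteristic is 8 − 24 + 16 = 0, which agrees with 1 − 2 + 1 = 0.

Hence the Betti numbers are b_0 = 1, b_1 = 2, b_2 = 1.

b_0 = 1, b_1 = 2, b_2 = 1.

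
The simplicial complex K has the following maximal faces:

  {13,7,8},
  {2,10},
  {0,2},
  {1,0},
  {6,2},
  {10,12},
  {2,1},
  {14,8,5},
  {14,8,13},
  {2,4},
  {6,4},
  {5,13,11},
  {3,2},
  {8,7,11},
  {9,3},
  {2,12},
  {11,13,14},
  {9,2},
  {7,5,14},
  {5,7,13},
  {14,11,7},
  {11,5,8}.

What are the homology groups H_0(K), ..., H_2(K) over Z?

Fix the vertex order 0 < 1 < 2 < 3 < 4 < 5 < 6 < 7 < 8 < 9 < 10 < 11 < 12 < 13 < 14 and write every simplex with vertices in increasing order. Then dim K = 2 and the simplices of K are:

  0-simplices (15): [0], [1], [2], [3], [4], [5], [6], [7], [8], [9], [10], [11], [12], [13], [14]
  1-simplices (27): (27 of them)
  2-simplices (10): [5,7,13], [5,7,14], [5,8,11], [5,8,14], [5,11,13], [7,8,11], [7,8,13], [7,11,14], [8,13,14], [11,13,14]

giving chain groups C_0 ≅ Z^15, C_1 ≅ Z^27, C_2 ≅ Z^10.

The boundary map ∂_1: C_1 → C_0 maps an edge to its endpoints' difference, ∂[p,q] = q − p.
This gives a 15×27 integer matrix of rank 13; reducing to Smith normal form yields diagonal entries (1,1,1,1,1,1,1,1,1,1,1,1,1).

The boundary map ∂_2: C_2 → C_1 acts by ∂[p,q,r] = [q,r] − [p,r] + [p,q]. For instance
  ∂[5,7,13] = [7,13] − [5,13] + [5,7],
  ∂[8,13,14] = [13,14] − [8,14] + [8,13].
As a 27×10 matrix over Z this has rank 10, with invariant factors (1,1,1,1,1,1,1,1,1,2).

Reading off H_k = ker ∂_k / im ∂_{k+1}:

  H_0: rank C_0 − rank ∂_1 = 15 − 13 = 2, and the invariant factors of ∂_1 are all 1, so H_0 = Z^2.
  H_1: rank ker ∂_1 − rank ∂_2 = (27 − 13) − 10 = 4, and ∂_2 has invariant factor 2 > 1, so H_1 = Z^4 ⊕ Z_2.
  H_2: rank ker ∂_2 − rank ∂_3 = (10 − 10) − 0 = 0, and there is no ∂_3, so H_2 = 0.

H_0 = Z^2,  H_1 = Z^4 ⊕ Z_2,  H_2 = 0.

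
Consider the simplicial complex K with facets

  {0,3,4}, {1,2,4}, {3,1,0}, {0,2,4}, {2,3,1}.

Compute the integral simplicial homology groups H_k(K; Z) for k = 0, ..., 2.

H_0 ≅ Z,  H_1 ≅ Z,  H_2 = 0.

Order the vertices as 0 < 1 < 2 < 3 < 4. Listing each simplex with vertices in this order, K has dimension 2 with simplices:

  0-simplices (5): [0], [1], [2], [3], [4]
  1-simplices (10): [0,1], [0,2], [0,3], [0,4], [1,2], [1,3], [1,4], [2,3], [2,4], [3,4]
  2-simplices (5): [0,1,3], [0,2,4], [0,3,4], [1,2,3], [1,2,4]

so the chain groups are C_0 ≅ Z^5, C_1 ≅ Z^10, C_2 ≅ Z^5.

Boundary ∂_1: C_1 → C_0 sends each edge [p,q] (with p < q) to q − p. For instance
  ∂[1,2] = [2] − [1].
As a 5×10 matrix over Z this has rank 4, with invariant factors (1,1,1,1).

The boundary map ∂_2: C_2 → C_1 maps a triangle to the signed sum of its edges. For instance
  ∂[0,3,4] = [3,4] − [0,4] + [0,3],
  ∂[1,2,4] = [2,4] − [1,4] + [1,2].
The resulting 10×5 matrix has rank 5, and its Smith normal form has invariant factors (1,1,1,1,1).

Now H_k = ker ∂_k / im ∂_{k+1}, so:

  H_0: rank C_0 − rank ∂_1 = 5 − 4 = 1, and the invariant factors of ∂_1 are all 1, so H_0 ≅ Z.
  H_1: rank ker ∂_1 − rank ∂_2 = (10 − 4) − 5 = 1, and the invariant factors of ∂_2 are all 1, so H_1 ≅ Z.
  H_2: rank ker ∂_2 − rank ∂_3 = (5 − 5) − 0 = 0, and there is no ∂_3, so H_2 ≅ 0.

(K is a triangulation of the Möbius band.)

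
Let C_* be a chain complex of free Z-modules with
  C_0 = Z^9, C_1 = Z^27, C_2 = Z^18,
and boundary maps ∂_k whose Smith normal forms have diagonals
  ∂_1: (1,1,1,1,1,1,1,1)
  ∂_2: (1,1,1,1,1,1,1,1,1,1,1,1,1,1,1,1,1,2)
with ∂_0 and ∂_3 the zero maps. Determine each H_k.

H_0: b_0 = 9 − 0 − 8 = 1; torsion from ∂_1 factors > 1: none. So H_0 ≅ Z.
H_1: b_1 = 27 − 8 − 18 = 1; torsion from ∂_2 factors > 1: [2]. So H_1 ≅ Z × Z/2.
H_2: b_2 = 18 − 18 − 0 = 0; torsion from ∂_3 factors > 1: none. So H_2 ≅ 0.

H_0 ≅ Z,  H_1 ≅ Z × Z/2,  H_2 = 0.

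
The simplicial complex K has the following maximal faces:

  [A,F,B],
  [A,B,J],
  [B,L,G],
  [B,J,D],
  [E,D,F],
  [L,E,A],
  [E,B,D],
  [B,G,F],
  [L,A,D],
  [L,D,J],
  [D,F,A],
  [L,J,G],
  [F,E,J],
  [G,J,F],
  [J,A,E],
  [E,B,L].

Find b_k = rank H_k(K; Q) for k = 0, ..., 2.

Take the total order A < B < D < E < F < G < J < L on the vertex set. Then K (dimension 2) consists of the simplices:

  0-simplices (8): A, B, D, E, F, G, J, L
  1-simplices (24): AB, AD, AE, AF, AJ, AL, BD, BE, BF, BG, BJ, BL, DE, DF, DJ, DL, EF, EJ, EL, FG, FJ, GJ, GL, JL
  2-simplices (16): ABF, ABJ, ADF, ADL, AEJ, AEL, BDE, BDJ, BEL, BFG, BGL, DEF, DJL, EFJ, FGJ, GJL

so the chain groups are C_0 ≅ Z^8, C_1 ≅ Z^24, C_2 ≅ Z^16.

Boundary ∂_1: C_1 → C_0 is given by ∂[p,q] = [q] − [p]. For instance
  ∂AF = F − A.
This gives a 8×24 integer matrix of rank 7; reducing to Smith normal form yields diagonal entries (1,1,1,1,1,1,1).

The boundary map ∂_2: C_2 → C_1 sends each 2-simplex [p,q,r] to [q,r] − [p,r] + [p,q]. For instance
  ∂BGL = GL − BL + BG,
  ∂ABJ = BJ − AJ + AB.
The 24×16 boundary matrix has rank 15 and Smith normal form diag(1,1,1,1,1,1,1,1,1,1,1,1,1,1,1).

Reading off H_k = ker ∂_k / im ∂_{k+1}:

  H_0: rank C_0 − rank ∂_1 = 8 − 7 = 1, and the invariant factors of ∂_1 are all 1, so H_0 ≅ Z.
  H_1: rank ker ∂_1 − rank ∂_2 = (24 − 7) − 15 = 2, and the invariant factors of ∂_2 are all 1, so H_1 ≅ Z^2.
  H_2: rank ker ∂_2 − rank ∂_3 = (16 − 15) − 0 = 1, and there is no ∂_3, so H_2 ≅ Z.

Hence the Betti numbers are b_0 = 1, b_1 = 2, b_2 = 1.

b_0 = 1, b_1 = 2, b_2 = 1.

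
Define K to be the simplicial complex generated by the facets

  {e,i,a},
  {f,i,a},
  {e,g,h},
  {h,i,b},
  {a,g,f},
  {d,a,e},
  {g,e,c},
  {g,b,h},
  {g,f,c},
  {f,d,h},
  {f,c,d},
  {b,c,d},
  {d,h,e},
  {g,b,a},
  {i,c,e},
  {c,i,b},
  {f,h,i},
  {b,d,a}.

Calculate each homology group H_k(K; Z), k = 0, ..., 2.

Fix the vertex order a < b < c < d < e < f < g < h < i and write every simplex with vertices in increasing order. Then dim K = 2 and the simplices of K are:

  0-simplices (9): a, b, c, d, e, f, g, h, i
  1-simplices (27): ab, ad, ae, af, ag, ai, bc, bd, bg, bh, bi, cd, ce, cf, cg, ci, de, df, dh, eg, eh, ei, fg, fh, fi, gh, hi
  2-simplices (18): abd, abg, ade, aei, afg, afi, bcd, bci, bgh, bhi, cdf, ceg, cei, cfg, deh, dfh, egh, fhi

Hence C_0 ≅ Z^9, C_1 ≅ Z^27, C_2 ≅ Z^18.

The boundary map ∂_1: C_1 → C_0 is given by ∂[p,q] = [q] − [p]. For instance
  ∂df = f − d.
As a 9×27 matrix over Z this has rank 8, with invariant factors (1,1,1,1,1,1,1,1).

Boundary ∂_2: C_2 → C_1 maps a triangle to the signed sum of its edges. For instance
  ∂bgh = gh − bh + bg,
  ∂bci = ci − bi + bc.
This gives a 27×18 integer matrix of rank 17; reducing to Smith normal form yields diagonal entries (1,1,1,1,1,1,1,1,1,1,1,1,1,1,1,1,1).

From H_k ≅ ker(∂_k) / im(∂_{k+1}) we obtain:

  H_0: rank C_0 − rank ∂_1 = 9 − 8 = 1, and the invariant factors of ∂_1 are all 1, so H_0 = Z.
  H_1: rank ker ∂_1 − rank ∂_2 = (27 − 8) − 17 = 2, and the invariant factors of ∂_2 are all 1, so H_1 = Z^2.
  H_2: rank ker ∂_2 − rank ∂_3 = (18 − 17) − 0 = 1, and there is no ∂_3, so H_2 = Z.

H_0 ≅ Z,  H_1 ≅ Z^2,  H_2 ≅ Z.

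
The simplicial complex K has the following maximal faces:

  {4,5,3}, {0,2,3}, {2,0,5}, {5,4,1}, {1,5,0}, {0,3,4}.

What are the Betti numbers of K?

b_0 = 1, b_1 = 1, b_2 = 0.

Fix the vertex order 0 < 1 < 2 < 3 < 4 < 5 and write every simplex with vertices in increasing order. Then dim K = 2 and the simplices of K are:

  0-simplices (6): [0], [1], [2], [3], [4], [5]
  1-simplices (12): [0,1], [0,2], [0,3], [0,4], [0,5], [1,4], [1,5], [2,3], [2,5], [3,4], [3,5], [4,5]
  2-simplices (6): [0,1,5], [0,2,3], [0,2,5], [0,3,4], [1,4,5], [3,4,5]

Hence C_0 ≅ Z^6, C_1 ≅ Z^12, C_2 ≅ Z^6.

The boundary map ∂_1: C_1 → C_0 sends each edge [p,q] (with p < q) to q − p.
This gives a 6×12 integer matrix of rank 5; reducing to Smith normal form yields diagonal entries (1,1,1,1,1).

∂_2: C_2 → C_1 acts by ∂[p,q,r] = [q,r] − [p,r] + [p,q]. For instance
  ∂[0,1,5] = [1,5] − [0,5] + [0,1],
  ∂[0,2,3] = [2,3] − [0,3] + [0,2].
The resulting 12×6 matrix has rank 6, and its Smith normal form has invariant factors (1,1,1,1,1,1).

From H_k ≅ ker(∂_k) / im(∂_{k+1}) we obtain:

  H_0: rank C_0 − rank ∂_1 = 6 − 5 = 1, and the invariant factors of ∂_1 are all 1, so H_0 = Z.
  H_1: rank ker ∂_1 − rank ∂_2 = (12 − 5) − 6 = 1, and the invariant factors of ∂_2 are all 1, so H_1 = Z.
  H_2: rank ker ∂_2 − rank ∂_3 = (6 − 6) − 0 = 0, and there is no ∂_3, so H_2 = 0.

As a check, the Euler characteristic is 6 − 12 + 6 = 0, which agrees with 1 − 1 + 0 = 0.
(K is a triangulation of the cylinder S^1 x I.)

Hence the Betti numbers are b_0 = 1, b_1 = 1, b_2 = 0.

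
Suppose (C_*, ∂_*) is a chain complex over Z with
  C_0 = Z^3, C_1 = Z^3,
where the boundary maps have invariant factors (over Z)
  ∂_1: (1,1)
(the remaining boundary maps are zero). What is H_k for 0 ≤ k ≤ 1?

H_0 = Z,  H_1 = Z.

H_0: b_0 = 3 − 0 − 2 = 1; torsion from ∂_1 factors > 1: none. So H_0 = Z.
H_1: b_1 = 3 − 2 − 0 = 1; torsion from ∂_2 factors > 1: none. So H_1 = Z.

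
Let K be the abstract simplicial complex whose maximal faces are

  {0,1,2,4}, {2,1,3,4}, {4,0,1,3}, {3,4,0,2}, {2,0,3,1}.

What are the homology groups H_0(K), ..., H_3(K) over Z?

H_0 ≅ Z,  H_1 = 0,  H_2 = 0,  H_3 ≅ Z.

Fix the vertex order 0 < 1 < 2 < 3 < 4 and write every simplex with vertices in increasing order. Then dim K = 3 and the simplices of K are:

  0-simplices (5): [0], [1], [2], [3], [4]
  1-simplices (10): [0,1], [0,2], [0,3], [0,4], [1,2], [1,3], [1,4], [2,3], [2,4], [3,4]
  2-simplices (10): [0,1,2], [0,1,3], [0,1,4], [0,2,3], [0,2,4], [0,3,4], [1,2,3], [1,2,4], [1,3,4], [2,3,4]
  3-simplices (5): [0,1,2,3], [0,1,2,4], [0,1,3,4], [0,2,3,4], [1,2,3,4]

giving chain groups C_0 ≅ Z^5, C_1 ≅ Z^10, C_2 ≅ Z^10, C_3 ≅ Z^5.

Boundary ∂_1: C_1 → C_0 sends each edge [p,q] (with p < q) to q − p.
This gives a 5×10 integer matrix of rank 4; reducing to Smith normal form yields diagonal entries (1,1,1,1).

The boundary map ∂_2: C_2 → C_1 sends each 2-simplex [p,q,r] to [q,r] − [p,r] + [p,q]. For instance
  ∂[0,2,4] = [2,4] − [0,4] + [0,2],
  ∂[1,2,3] = [2,3] − [1,3] + [1,2].
The resulting 10×10 matrix has rank 6, and its Smith normal form has invariant factors (1,1,1,1,1,1).

∂_3: C_3 → C_2 sends each 3-simplex σ to the alternating sum Σ_i (−1)^i (σ with its i-th vertex removed). For instance
  ∂[0,1,2,3] = [1,2,3] − [0,2,3] + [0,1,3] − [0,1,2],
  ∂[1,2,3,4] = [2,3,4] − [1,3,4] + [1,2,4] − [1,2,3].
As a 10×5 matrix over Z this has rank 4, with invariant factors (1,1,1,1).

From H_k ≅ ker(∂_k) / im(∂_{k+1}) we obtain:

  H_0: rank C_0 − rank ∂_1 = 5 − 4 = 1, and the invariant factors of ∂_1 are all 1, so H_0 ≅ Z.
  H_1: rank ker ∂_1 − rank ∂_2 = (10 − 4) − 6 = 0, and the invariant factors of ∂_2 are all 1, so H_1 ≅ 0.
  H_2: rank ker ∂_2 − rank ∂_3 = (10 − 6) − 4 = 0, and the invariant factors of ∂_3 are all 1, so H_2 ≅ 0.
  H_3: rank ker ∂_3 − rank ∂_4 = (5 − 4) − 0 = 1, and there is no ∂_4, so H_3 ≅ Z.

(K is a triangulation of the 3-sphere S^3.)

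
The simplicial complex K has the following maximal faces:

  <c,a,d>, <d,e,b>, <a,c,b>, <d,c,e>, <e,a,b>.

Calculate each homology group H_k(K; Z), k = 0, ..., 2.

H_0 ≅ Z,  H_1 ≅ Z,  H_2 = 0.

Take the total order a < b < c < d < e on the vertex set. Then K (dimension 2) consists of the simplices:

  0-simplices (5): a, b, c, d, e
  1-simplices (10): ab, ac, ad, ae, bc, bd, be, cd, ce, de
  2-simplices (5): abc, abe, acd, bde, cde

giving chain groups C_0 ≅ Z^5, C_1 ≅ Z^10, C_2 ≅ Z^5.

The boundary map ∂_1: C_1 → C_0 is given by ∂[p,q] = [q] − [p]. For instance
  ∂ae = e − a.
The resulting 5×10 matrix has rank 4, and its Smith normal form has invariant factors (1,1,1,1).

∂_2: C_2 → C_1 acts by ∂[p,q,r] = [q,r] − [p,r] + [p,q]. For instance
  ∂abc = bc − ac + ab,
  ∂abe = be − ae + ab.
This gives a 10×5 integer matrix of rank 5; reducing to Smith normal form yields diagonal entries (1,1,1,1,1).

Now H_k = ker ∂_k / im ∂_{k+1}, so:

  H_0: rank C_0 − rank ∂_1 = 5 − 4 = 1, and the invariant factors of ∂_1 are all 1, so H_0 ≅ Z.
  H_1: rank ker ∂_1 − rank ∂_2 = (10 − 4) − 5 = 1, and the invariant factors of ∂_2 are all 1, so H_1 ≅ Z.
  H_2: rank ker ∂_2 − rank ∂_3 = (5 − 5) − 0 = 0, and there is no ∂_3, so H_2 ≅ 0.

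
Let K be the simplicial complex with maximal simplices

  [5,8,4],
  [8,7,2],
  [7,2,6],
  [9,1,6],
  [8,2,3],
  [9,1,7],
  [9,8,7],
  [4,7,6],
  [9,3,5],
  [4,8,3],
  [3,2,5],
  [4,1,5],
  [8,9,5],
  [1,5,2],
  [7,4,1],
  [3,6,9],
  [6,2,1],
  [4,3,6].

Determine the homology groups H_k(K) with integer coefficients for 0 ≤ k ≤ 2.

Take the total order 1 < 2 < 3 < 4 < 5 < 6 < 7 < 8 < 9 on the vertex set. Then K (dimension 2) consists of the simplices:

  0-simplices (9): [1], [2], [3], [4], [5], [6], [7], [8], [9]
  1-simplices (27): (27 of them)
  2-simplices (18): [1,2,5], [1,2,6], [1,4,5], [1,4,7], [1,6,9], [1,7,9], [2,3,5], [2,3,8], [2,6,7], [2,7,8], [3,4,6], [3,4,8], [3,5,9], [3,6,9], [4,5,8], [4,6,7], [5,8,9], [7,8,9]

Hence C_0 ≅ Z^9, C_1 ≅ Z^27, C_2 ≅ Z^18.

The boundary map ∂_1: C_1 → C_0 is given by ∂[p,q] = [q] − [p]. For instance
  ∂[4,7] = [7] − [4].
The 9×27 boundary matrix has rank 8 and Smith normal form diag(1,1,1,1,1,1,1,1).

∂_2: C_2 → C_1 maps a triangle to the signed sum of its edges. For instance
  ∂[1,4,7] = [4,7] − [1,7] + [1,4],
  ∂[3,4,6] = [4,6] − [3,6] + [3,4].
This gives a 27×18 integer matrix of rank 18; reducing to Smith normal form yields diagonal entries (1,1,1,1,1,1,1,1,1,1,1,1,1,1,1,1,1,2).

Computing H_k = (kernel of ∂_k) / (image of ∂_{k+1}):

  H_0: rank C_0 − rank ∂_1 = 9 − 8 = 1, and the invariant factors of ∂_1 are all 1, so H_0 ≅ Z.
  H_1: rank ker ∂_1 − rank ∂_2 = (27 − 8) − 18 = 1, and ∂_2 has invariant factor 2 > 1, so H_1 ≅ Z ⊕ Z/2Z.
  H_2: rank ker ∂_2 − rank ∂_3 = (18 − 18) − 0 = 0, and there is no ∂_3, so H_2 ≅ 0.

(K is a triangulation of the Klein bottle.)

H_0 = Z,  H_1 = Z ⊕ Z/2Z,  H_2 = 0.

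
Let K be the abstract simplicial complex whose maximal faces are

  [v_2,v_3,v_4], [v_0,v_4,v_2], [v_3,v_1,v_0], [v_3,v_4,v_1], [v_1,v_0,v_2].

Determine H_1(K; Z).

Take the total order v_0 < v_1 < v_2 < v_3 < v_4 on the vertex set. Then K (dimension 2) consists of the simplices:

  0-simplices (5): [v_0], [v_1], [v_2], [v_3], [v_4]
  1-simplices (10): [v_0,v_1], [v_0,v_2], [v_0,v_3], [v_0,v_4], [v_1,v_2], [v_1,v_3], [v_1,v_4], [v_2,v_3], [v_2,v_4], [v_3,v_4]
  2-simplices (5): [v_0,v_1,v_2], [v_0,v_1,v_3], [v_0,v_2,v_4], [v_1,v_3,v_4], [v_2,v_3,v_4]

so the chain groups are C_0 ≅ Z^5, C_1 ≅ Z^10, C_2 ≅ Z^5.

Boundary ∂_1: C_1 → C_0 sends each edge [p,q] (with p < q) to q − p. For instance
  ∂[v_3,v_4] = [v_4] − [v_3].
This gives a 5×10 integer matrix of rank 4; reducing to Smith normal form yields diagonal entries (1,1,1,1).

∂_2: C_2 → C_1 acts by ∂[p,q,r] = [q,r] − [p,r] + [p,q]. For instance
  ∂[v_0,v_2,v_4] = [v_2,v_4] − [v_0,v_4] + [v_0,v_2],
  ∂[v_0,v_1,v_3] = [v_1,v_3] − [v_0,v_3] + [v_0,v_1].
This gives a 10×5 integer matrix of rank 5; reducing to Smith normal form yields diagonal entries (1,1,1,1,1).

Computing H_k = (kernel of ∂_k) / (image of ∂_{k+1}):

  H_1: rank ker ∂_1 − rank ∂_2 = (10 − 4) − 5 = 1, and the invariant factors of ∂_2 are all 1, so H_1 ≅ Z.

H_1 ≅ Z.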